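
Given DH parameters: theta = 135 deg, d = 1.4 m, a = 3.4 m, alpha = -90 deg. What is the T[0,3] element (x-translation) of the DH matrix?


T[0,3] = a * cos(theta)
= 3.4 * cos(135 deg)
= 3.4 * -0.7071
= -2.4042


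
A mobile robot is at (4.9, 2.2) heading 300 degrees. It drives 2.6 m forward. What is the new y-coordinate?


y_new = y0 + d*sin(theta)
= 2.2 + 2.6*sin(300)
= 2.2 + -2.2517
= -0.0517


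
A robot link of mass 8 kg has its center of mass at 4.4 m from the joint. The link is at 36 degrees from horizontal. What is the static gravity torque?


tau = m*g*L*cos(angle)
= 8 * 9.81 * 4.4 * cos(36 deg)
= 8 * 9.81 * 4.4 * 0.809
= 279.3633 Nm


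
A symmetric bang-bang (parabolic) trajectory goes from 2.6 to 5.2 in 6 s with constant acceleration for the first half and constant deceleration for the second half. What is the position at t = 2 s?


Symmetric rest-to-rest: each phase covers (pf-p0)/2 in time T/2. 0.5*a*(T/2)^2 = (pf-p0)/2 => a = 4*(pf-p0)/T^2
a = 4*(5.2-2.6)/6^2 = 0.2889
t = 2 is in the acceleration phase (t <= T/2).
p = p0 + 0.5*a*t^2 = 2.6 + 0.5*0.2889*2^2
= 3.1778


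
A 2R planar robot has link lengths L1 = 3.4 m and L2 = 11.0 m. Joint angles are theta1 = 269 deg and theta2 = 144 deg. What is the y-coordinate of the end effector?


Convert angles to radians: theta1 = 4.6949, theta2 = 2.5133
y = L1*sin(theta1) + L2*sin(theta1+theta2)
y = -3.3995 + 8.785
y = 5.3855


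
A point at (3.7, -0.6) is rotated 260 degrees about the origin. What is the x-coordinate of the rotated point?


x' = x*cos(theta) - y*sin(theta)
cos(260 deg) = -0.1736, sin(260 deg) = -0.9848
x' = 3.7 * -0.1736 - -0.6 * -0.9848
= -0.6425 - 0.5909
= -1.2334


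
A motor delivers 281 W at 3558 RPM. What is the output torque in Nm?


omega = 3558 * 2*pi/60 = 372.5929 rad/s
tau = P / omega = 281 / 372.5929
= 0.7542 Nm


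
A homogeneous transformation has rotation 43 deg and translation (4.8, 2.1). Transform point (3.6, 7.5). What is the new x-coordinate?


x' = cos(theta)*px - sin(theta)*py + tx
= 0.7314*3.6 - 0.682*7.5 + 4.8
= 2.3179


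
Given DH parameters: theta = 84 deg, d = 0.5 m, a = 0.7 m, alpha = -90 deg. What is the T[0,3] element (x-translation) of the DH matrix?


T[0,3] = a * cos(theta)
= 0.7 * cos(84 deg)
= 0.7 * 0.1045
= 0.0732


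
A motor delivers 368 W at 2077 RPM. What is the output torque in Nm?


omega = 2077 * 2*pi/60 = 217.5029 rad/s
tau = P / omega = 368 / 217.5029
= 1.6919 Nm


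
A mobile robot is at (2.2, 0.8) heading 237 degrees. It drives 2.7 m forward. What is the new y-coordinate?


y_new = y0 + d*sin(theta)
= 0.8 + 2.7*sin(237)
= 0.8 + -2.2644
= -1.4644


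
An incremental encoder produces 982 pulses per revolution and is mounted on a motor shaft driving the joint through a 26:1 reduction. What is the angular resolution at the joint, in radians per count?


counts per rev = 982
effective counts at joint = 982 * 26 = 25532
resolution = 2*pi / 25532
= 2.4609e-04 rad/count


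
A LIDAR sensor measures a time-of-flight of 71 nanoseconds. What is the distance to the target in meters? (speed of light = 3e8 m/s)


tof = 71 ns = 7.1e-08 s
dist = c * tof / 2
= 3e8 * 7.1e-08 / 2
= 10.65 m


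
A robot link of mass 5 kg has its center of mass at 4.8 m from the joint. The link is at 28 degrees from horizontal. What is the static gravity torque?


tau = m*g*L*cos(angle)
= 5 * 9.81 * 4.8 * cos(28 deg)
= 5 * 9.81 * 4.8 * 0.8829
= 207.8812 Nm


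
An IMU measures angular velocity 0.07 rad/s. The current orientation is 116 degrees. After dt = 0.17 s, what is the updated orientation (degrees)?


delta_theta = w * dt = 0.07 * 0.17 = 0.0119 rad
= 0.6818 deg
theta_new = 116 + 0.6818 = 116.6818 deg


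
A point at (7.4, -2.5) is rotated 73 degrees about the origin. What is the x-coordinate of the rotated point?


x' = x*cos(theta) - y*sin(theta)
cos(73 deg) = 0.2924, sin(73 deg) = 0.9563
x' = 7.4 * 0.2924 - -2.5 * 0.9563
= 2.1636 - -2.3908
= 4.5543


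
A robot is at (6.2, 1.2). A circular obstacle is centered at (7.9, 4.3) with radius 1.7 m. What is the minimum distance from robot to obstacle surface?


center_dist = sqrt((6.2-7.9)^2 + (1.2-4.3)^2)
= sqrt(2.89 + 9.61)
= 3.5355
min_dist = center_dist - radius = 3.5355 - 1.7 = 1.8355 m


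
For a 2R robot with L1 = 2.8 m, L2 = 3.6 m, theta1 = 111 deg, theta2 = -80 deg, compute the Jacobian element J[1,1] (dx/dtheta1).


J[1,1] = -L1*sin(t1) - L2*sin(t1+t2)
= -2.8*sin(111) - 3.6*sin(31)
= -4.4682


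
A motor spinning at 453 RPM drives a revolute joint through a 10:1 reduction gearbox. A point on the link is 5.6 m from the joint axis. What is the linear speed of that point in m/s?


omega_motor = 453 * 2*pi/60 = 47.438 rad/s
omega_joint = omega_motor / 10 = 4.7438 rad/s
v = omega_joint * r = 4.7438 * 5.6
= 26.5653 m/s


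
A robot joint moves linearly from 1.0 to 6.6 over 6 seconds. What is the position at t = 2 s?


s = t/T = 2/6 = 0.3333
p(t) = p0 + (pf-p0)*s
= 1.0 + (6.6 - 1.0) * 0.3333
= 2.8667


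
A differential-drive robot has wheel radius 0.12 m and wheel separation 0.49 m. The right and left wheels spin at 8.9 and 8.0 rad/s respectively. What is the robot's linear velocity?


vR = r*wR = 0.12*8.9 = 1.068 m/s
vL = r*wL = 0.12*8.0 = 0.96 m/s
v = (vR+vL)/2 = 1.014 m/s
omega = (vR-vL)/L = 0.2204 rad/s
linear velocity = 1.014 m/s


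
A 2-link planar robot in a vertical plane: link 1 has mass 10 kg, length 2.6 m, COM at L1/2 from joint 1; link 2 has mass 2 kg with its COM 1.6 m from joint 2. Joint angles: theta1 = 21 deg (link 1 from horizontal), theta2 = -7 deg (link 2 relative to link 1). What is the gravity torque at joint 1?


Horizontal distance from joint 1 to link-1 COM:
  x_c1 = (L1/2)*cos(t1) = 1.3 * 0.9336 = 1.2137 m
Horizontal distance from joint 1 to link-2 COM:
  x_c2 = L1*cos(t1) + Lc2*cos(t1+t2)
       = 2.6*0.9336 + 1.6*0.9703 = 3.9798 m
tau1 = m1*g*x_c1 + m2*g*x_c2
     = 10*9.81*1.2137 + 2*9.81*3.9798
     = 119.0595 + 78.0833
     = 197.1428 Nm


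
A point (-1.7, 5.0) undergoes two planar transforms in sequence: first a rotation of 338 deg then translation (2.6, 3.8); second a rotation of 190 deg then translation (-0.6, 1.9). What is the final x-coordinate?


After transform 1:
x1 = cos(338)*-1.7 - sin(338)*5.0 + 2.6 = 2.8968
y1 = sin(338)*-1.7 + cos(338)*5.0 + 3.8 = 9.0728
After transform 2:
x2 = cos(190)*2.8968 - sin(190)*9.0728 + -0.6
= -1.8773


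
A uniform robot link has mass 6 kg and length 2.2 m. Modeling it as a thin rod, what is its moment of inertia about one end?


I = (1/3) * m * L^2
= (1/3) * 6 * 2.2^2
= 0.333333 * 6 * 4.84
= 9.68 kg*m^2


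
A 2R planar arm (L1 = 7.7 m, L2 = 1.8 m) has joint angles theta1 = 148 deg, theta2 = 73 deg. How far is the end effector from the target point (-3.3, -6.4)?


End effector via forward kinematics:
x = L1*cos(t1) + L2*cos(t1+t2) = -7.8884
y = L1*sin(t1) + L2*sin(t1+t2) = 2.8995
Distance to target:
d = sqrt((-3.3 - -7.8884)^2 + (-6.4 - 2.8995)^2)
= sqrt(21.0539 + 86.4802)
= 10.3699 m


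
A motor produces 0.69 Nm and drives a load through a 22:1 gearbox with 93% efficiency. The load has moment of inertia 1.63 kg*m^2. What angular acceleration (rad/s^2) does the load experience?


tau_out = tau_motor * N * eta
= 0.69 * 22 * 0.93 = 14.1174 Nm
alpha = tau_out / I = 14.1174 / 1.63
= 8.661 rad/s^2


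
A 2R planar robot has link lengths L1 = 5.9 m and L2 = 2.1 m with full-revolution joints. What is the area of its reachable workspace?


r_max = L1 + L2 = 8.0 m
r_min = |L1 - L2| = 3.8 m
Area = pi*(r_max^2 - r_min^2)
= pi*(64.0 - 14.44)
= pi * 49.56
= 155.6973 m^2


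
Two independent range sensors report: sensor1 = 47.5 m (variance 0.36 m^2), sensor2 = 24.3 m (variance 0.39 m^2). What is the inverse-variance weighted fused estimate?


w1 = (1/var1) / (1/var1 + 1/var2)
   = 2.7778 / (2.7778 + 2.5641) = 0.52
w2 = 1 - w1 = 0.48
fused = w1*s1 + w2*s2 = 24.7 + 11.664
= 36.364 m


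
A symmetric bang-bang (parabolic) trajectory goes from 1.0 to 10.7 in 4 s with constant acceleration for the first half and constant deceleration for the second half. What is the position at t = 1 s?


Symmetric rest-to-rest: each phase covers (pf-p0)/2 in time T/2. 0.5*a*(T/2)^2 = (pf-p0)/2 => a = 4*(pf-p0)/T^2
a = 4*(10.7-1.0)/4^2 = 2.425
t = 1 is in the acceleration phase (t <= T/2).
p = p0 + 0.5*a*t^2 = 1.0 + 0.5*2.425*1^2
= 2.2125


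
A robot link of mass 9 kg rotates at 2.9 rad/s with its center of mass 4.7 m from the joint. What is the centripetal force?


F = m * omega^2 * r
= 9 * 2.9^2 * 4.7
= 9 * 8.41 * 4.7
= 355.743 N


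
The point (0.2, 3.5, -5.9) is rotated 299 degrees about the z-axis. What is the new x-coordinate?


Rotation about z-axis: x' = x*cos(theta) - y*sin(theta)
= 0.2 * 0.4848 - 3.5 * -0.8746
= 3.1581


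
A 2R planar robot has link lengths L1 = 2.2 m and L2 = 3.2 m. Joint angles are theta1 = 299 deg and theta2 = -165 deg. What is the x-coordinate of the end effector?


Convert angles to radians: theta1 = 5.2185, theta2 = -2.8798
x = L1*cos(theta1) + L2*cos(theta1+theta2)
x = 1.0666 + -2.2229
x = -1.1563


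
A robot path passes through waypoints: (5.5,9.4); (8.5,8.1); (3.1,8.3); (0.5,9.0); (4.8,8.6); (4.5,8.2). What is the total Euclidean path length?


Segment lengths:
  seg1 = sqrt((3.0)^2 + (-1.3)^2) = 3.2696
  seg2 = sqrt((-5.4)^2 + (0.2)^2) = 5.4037
  seg3 = sqrt((-2.6)^2 + (0.7)^2) = 2.6926
  seg4 = sqrt((4.3)^2 + (-0.4)^2) = 4.3186
  seg5 = sqrt((-0.3)^2 + (-0.4)^2) = 0.5
Total = 16.1844


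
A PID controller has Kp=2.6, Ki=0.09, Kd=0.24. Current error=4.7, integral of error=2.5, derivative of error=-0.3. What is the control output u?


u = Kp*e + Ki*int(e) + Kd*de/dt
= 2.6*4.7 + 0.09*2.5 + 0.24*(-0.3)
= 12.22 + 0.225 + -0.072
= 12.373


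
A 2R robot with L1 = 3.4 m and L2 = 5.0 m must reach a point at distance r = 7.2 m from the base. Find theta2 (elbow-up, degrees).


cos(theta2) = (r^2 - L1^2 - L2^2) / (2*L1*L2)
cos(theta2) = (51.84 - 11.56 - 25.0) / 34.0
cos(theta2) = 0.449412
theta2 = 63.2941 degrees


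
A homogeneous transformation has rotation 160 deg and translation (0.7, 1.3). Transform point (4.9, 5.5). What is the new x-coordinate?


x' = cos(theta)*px - sin(theta)*py + tx
= -0.9397*4.9 - 0.342*5.5 + 0.7
= -5.7856


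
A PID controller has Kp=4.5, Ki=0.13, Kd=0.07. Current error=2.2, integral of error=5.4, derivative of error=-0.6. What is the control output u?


u = Kp*e + Ki*int(e) + Kd*de/dt
= 4.5*2.2 + 0.13*5.4 + 0.07*(-0.6)
= 9.9 + 0.702 + -0.042
= 10.56


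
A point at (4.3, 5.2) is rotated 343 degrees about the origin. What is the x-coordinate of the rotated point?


x' = x*cos(theta) - y*sin(theta)
cos(343 deg) = 0.9563, sin(343 deg) = -0.2924
x' = 4.3 * 0.9563 - 5.2 * -0.2924
= 4.1121 - -1.5203
= 5.6324


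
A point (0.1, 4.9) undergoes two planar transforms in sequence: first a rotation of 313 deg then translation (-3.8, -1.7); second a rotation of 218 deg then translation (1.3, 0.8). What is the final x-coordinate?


After transform 1:
x1 = cos(313)*0.1 - sin(313)*4.9 + -3.8 = -0.1482
y1 = sin(313)*0.1 + cos(313)*4.9 + -1.7 = 1.5687
After transform 2:
x2 = cos(218)*-0.1482 - sin(218)*1.5687 + 1.3
= 2.3825


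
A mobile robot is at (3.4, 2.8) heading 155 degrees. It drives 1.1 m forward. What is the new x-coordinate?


x_new = x0 + d*cos(theta)
= 3.4 + 1.1*cos(155)
= 3.4 + -0.9969
= 2.4031


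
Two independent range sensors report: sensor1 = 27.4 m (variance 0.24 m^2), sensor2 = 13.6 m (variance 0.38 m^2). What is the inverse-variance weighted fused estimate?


w1 = (1/var1) / (1/var1 + 1/var2)
   = 4.1667 / (4.1667 + 2.6316) = 0.6129
w2 = 1 - w1 = 0.3871
fused = w1*s1 + w2*s2 = 16.7935 + 5.2645
= 22.0581 m


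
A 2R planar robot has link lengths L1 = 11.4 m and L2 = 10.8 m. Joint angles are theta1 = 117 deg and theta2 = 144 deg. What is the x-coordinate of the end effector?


Convert angles to radians: theta1 = 2.042, theta2 = 2.5133
x = L1*cos(theta1) + L2*cos(theta1+theta2)
x = -5.1755 + -1.6895
x = -6.865


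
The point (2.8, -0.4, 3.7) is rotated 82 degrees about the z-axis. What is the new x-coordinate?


Rotation about z-axis: x' = x*cos(theta) - y*sin(theta)
= 2.8 * 0.1392 - -0.4 * 0.9903
= 0.7858


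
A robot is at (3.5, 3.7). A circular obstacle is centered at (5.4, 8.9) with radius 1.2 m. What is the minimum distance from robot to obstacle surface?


center_dist = sqrt((3.5-5.4)^2 + (3.7-8.9)^2)
= sqrt(3.61 + 27.04)
= 5.5362
min_dist = center_dist - radius = 5.5362 - 1.2 = 4.3362 m


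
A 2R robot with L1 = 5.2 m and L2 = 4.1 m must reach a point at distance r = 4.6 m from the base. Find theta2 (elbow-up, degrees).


cos(theta2) = (r^2 - L1^2 - L2^2) / (2*L1*L2)
cos(theta2) = (21.16 - 27.04 - 16.81) / 42.64
cos(theta2) = -0.532129
theta2 = 122.1494 degrees


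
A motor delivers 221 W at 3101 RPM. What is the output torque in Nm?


omega = 3101 * 2*pi/60 = 324.736 rad/s
tau = P / omega = 221 / 324.736
= 0.6806 Nm


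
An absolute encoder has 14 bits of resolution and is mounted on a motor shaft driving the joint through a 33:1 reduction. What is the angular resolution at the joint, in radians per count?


counts = 2^14 = 16384
effective counts at joint = 16384 * 33 = 540672
resolution = 2*pi / 540672
= 1.1621e-05 rad/count


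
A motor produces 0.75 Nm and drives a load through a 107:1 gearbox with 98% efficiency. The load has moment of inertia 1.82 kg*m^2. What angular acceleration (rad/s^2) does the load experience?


tau_out = tau_motor * N * eta
= 0.75 * 107 * 0.98 = 78.645 Nm
alpha = tau_out / I = 78.645 / 1.82
= 43.2115 rad/s^2


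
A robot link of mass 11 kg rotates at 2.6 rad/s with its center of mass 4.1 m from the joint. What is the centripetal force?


F = m * omega^2 * r
= 11 * 2.6^2 * 4.1
= 11 * 6.76 * 4.1
= 304.876 N


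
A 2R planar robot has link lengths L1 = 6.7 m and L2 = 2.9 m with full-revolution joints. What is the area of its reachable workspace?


r_max = L1 + L2 = 9.6 m
r_min = |L1 - L2| = 3.8 m
Area = pi*(r_max^2 - r_min^2)
= pi*(92.16 - 14.44)
= pi * 77.72
= 244.1646 m^2


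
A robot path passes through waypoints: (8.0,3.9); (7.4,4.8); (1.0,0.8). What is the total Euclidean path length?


Segment lengths:
  seg1 = sqrt((-0.6)^2 + (0.9)^2) = 1.0817
  seg2 = sqrt((-6.4)^2 + (-4.0)^2) = 7.5472
Total = 8.6289


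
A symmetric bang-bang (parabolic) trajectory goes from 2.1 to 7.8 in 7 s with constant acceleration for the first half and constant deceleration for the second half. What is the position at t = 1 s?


Symmetric rest-to-rest: each phase covers (pf-p0)/2 in time T/2. 0.5*a*(T/2)^2 = (pf-p0)/2 => a = 4*(pf-p0)/T^2
a = 4*(7.8-2.1)/7^2 = 0.4653
t = 1 is in the acceleration phase (t <= T/2).
p = p0 + 0.5*a*t^2 = 2.1 + 0.5*0.4653*1^2
= 2.3327


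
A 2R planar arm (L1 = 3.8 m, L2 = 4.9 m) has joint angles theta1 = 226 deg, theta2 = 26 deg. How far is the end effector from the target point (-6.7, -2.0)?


End effector via forward kinematics:
x = L1*cos(t1) + L2*cos(t1+t2) = -4.1539
y = L1*sin(t1) + L2*sin(t1+t2) = -7.3937
Distance to target:
d = sqrt((-6.7 - -4.1539)^2 + (-2.0 - -7.3937)^2)
= sqrt(6.4827 + 29.0917)
= 5.9644 m


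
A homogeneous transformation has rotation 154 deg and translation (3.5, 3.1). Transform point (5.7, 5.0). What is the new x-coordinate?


x' = cos(theta)*px - sin(theta)*py + tx
= -0.8988*5.7 - 0.4384*5.0 + 3.5
= -3.815


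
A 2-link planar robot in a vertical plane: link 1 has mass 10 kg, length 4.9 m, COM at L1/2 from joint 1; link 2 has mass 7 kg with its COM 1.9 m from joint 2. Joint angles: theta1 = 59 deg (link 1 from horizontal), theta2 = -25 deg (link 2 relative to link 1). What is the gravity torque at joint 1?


Horizontal distance from joint 1 to link-1 COM:
  x_c1 = (L1/2)*cos(t1) = 2.45 * 0.515 = 1.2618 m
Horizontal distance from joint 1 to link-2 COM:
  x_c2 = L1*cos(t1) + Lc2*cos(t1+t2)
       = 4.9*0.515 + 1.9*0.829 = 4.0989 m
tau1 = m1*g*x_c1 + m2*g*x_c2
     = 10*9.81*1.2618 + 7*9.81*4.0989
     = 123.7868 + 281.4686
     = 405.2554 Nm


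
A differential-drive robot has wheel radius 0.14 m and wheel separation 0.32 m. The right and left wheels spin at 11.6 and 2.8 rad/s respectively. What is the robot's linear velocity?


vR = r*wR = 0.14*11.6 = 1.624 m/s
vL = r*wL = 0.14*2.8 = 0.392 m/s
v = (vR+vL)/2 = 1.008 m/s
omega = (vR-vL)/L = 3.85 rad/s
linear velocity = 1.008 m/s


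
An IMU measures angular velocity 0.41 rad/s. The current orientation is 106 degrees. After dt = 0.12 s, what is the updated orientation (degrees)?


delta_theta = w * dt = 0.41 * 0.12 = 0.0492 rad
= 2.819 deg
theta_new = 106 + 2.819 = 108.819 deg


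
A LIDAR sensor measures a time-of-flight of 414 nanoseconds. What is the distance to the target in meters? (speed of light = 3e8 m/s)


tof = 414 ns = 4.14e-07 s
dist = c * tof / 2
= 3e8 * 4.14e-07 / 2
= 62.1 m


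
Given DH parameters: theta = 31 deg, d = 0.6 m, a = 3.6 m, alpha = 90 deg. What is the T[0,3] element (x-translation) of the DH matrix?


T[0,3] = a * cos(theta)
= 3.6 * cos(31 deg)
= 3.6 * 0.8572
= 3.0858


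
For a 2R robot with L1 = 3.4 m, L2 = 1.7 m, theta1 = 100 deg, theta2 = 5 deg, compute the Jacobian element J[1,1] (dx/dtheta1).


J[1,1] = -L1*sin(t1) - L2*sin(t1+t2)
= -3.4*sin(100) - 1.7*sin(105)
= -4.9904


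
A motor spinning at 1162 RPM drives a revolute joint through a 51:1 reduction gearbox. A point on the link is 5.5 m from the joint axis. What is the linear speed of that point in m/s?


omega_motor = 1162 * 2*pi/60 = 121.6844 rad/s
omega_joint = omega_motor / 51 = 2.386 rad/s
v = omega_joint * r = 2.386 * 5.5
= 13.1228 m/s


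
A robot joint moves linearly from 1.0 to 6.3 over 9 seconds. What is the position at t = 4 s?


s = t/T = 4/9 = 0.4444
p(t) = p0 + (pf-p0)*s
= 1.0 + (6.3 - 1.0) * 0.4444
= 3.3556


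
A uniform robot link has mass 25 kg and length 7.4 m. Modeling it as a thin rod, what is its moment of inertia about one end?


I = (1/3) * m * L^2
= (1/3) * 25 * 7.4^2
= 0.333333 * 25 * 54.76
= 456.3333 kg*m^2


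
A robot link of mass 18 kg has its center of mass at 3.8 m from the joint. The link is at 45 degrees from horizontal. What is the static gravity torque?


tau = m*g*L*cos(angle)
= 18 * 9.81 * 3.8 * cos(45 deg)
= 18 * 9.81 * 3.8 * 0.7071
= 474.4715 Nm


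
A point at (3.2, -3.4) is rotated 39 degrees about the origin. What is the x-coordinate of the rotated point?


x' = x*cos(theta) - y*sin(theta)
cos(39 deg) = 0.7771, sin(39 deg) = 0.6293
x' = 3.2 * 0.7771 - -3.4 * 0.6293
= 2.4869 - -2.1397
= 4.6266


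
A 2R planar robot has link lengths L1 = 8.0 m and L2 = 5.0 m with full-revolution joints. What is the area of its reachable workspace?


r_max = L1 + L2 = 13.0 m
r_min = |L1 - L2| = 3.0 m
Area = pi*(r_max^2 - r_min^2)
= pi*(169.0 - 9.0)
= pi * 160.0
= 502.6548 m^2


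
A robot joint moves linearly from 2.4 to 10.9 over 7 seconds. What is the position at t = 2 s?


s = t/T = 2/7 = 0.2857
p(t) = p0 + (pf-p0)*s
= 2.4 + (10.9 - 2.4) * 0.2857
= 4.8286


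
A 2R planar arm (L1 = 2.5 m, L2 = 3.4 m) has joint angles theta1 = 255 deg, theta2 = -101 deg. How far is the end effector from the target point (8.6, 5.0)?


End effector via forward kinematics:
x = L1*cos(t1) + L2*cos(t1+t2) = -3.7029
y = L1*sin(t1) + L2*sin(t1+t2) = -0.9244
Distance to target:
d = sqrt((8.6 - -3.7029)^2 + (5.0 - -0.9244)^2)
= sqrt(151.3625 + 35.098)
= 13.6551 m


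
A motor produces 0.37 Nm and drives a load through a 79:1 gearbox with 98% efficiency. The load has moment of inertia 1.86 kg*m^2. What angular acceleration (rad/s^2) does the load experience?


tau_out = tau_motor * N * eta
= 0.37 * 79 * 0.98 = 28.6454 Nm
alpha = tau_out / I = 28.6454 / 1.86
= 15.4008 rad/s^2


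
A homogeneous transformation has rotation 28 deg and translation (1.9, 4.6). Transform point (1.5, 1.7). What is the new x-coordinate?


x' = cos(theta)*px - sin(theta)*py + tx
= 0.8829*1.5 - 0.4695*1.7 + 1.9
= 2.4263


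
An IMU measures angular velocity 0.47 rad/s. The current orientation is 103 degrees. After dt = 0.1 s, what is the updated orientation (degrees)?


delta_theta = w * dt = 0.47 * 0.1 = 0.047 rad
= 2.6929 deg
theta_new = 103 + 2.6929 = 105.6929 deg


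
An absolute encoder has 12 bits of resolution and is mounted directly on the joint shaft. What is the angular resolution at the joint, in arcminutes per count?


counts = 2^12 = 4096
resolution = 360*60 / 4096
= 5.2734 arcmin/count


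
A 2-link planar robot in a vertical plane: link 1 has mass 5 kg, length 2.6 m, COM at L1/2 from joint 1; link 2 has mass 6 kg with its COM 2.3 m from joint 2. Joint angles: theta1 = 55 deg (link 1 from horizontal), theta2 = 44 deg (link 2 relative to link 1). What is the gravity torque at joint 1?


Horizontal distance from joint 1 to link-1 COM:
  x_c1 = (L1/2)*cos(t1) = 1.3 * 0.5736 = 0.7456 m
Horizontal distance from joint 1 to link-2 COM:
  x_c2 = L1*cos(t1) + Lc2*cos(t1+t2)
       = 2.6*0.5736 + 2.3*-0.1564 = 1.1315 m
tau1 = m1*g*x_c1 + m2*g*x_c2
     = 5*9.81*0.7456 + 6*9.81*1.1315
     = 36.5741 + 66.6001
     = 103.1742 Nm


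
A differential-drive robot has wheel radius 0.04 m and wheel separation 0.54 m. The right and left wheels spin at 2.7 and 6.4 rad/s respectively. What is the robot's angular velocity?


vR = r*wR = 0.04*2.7 = 0.108 m/s
vL = r*wL = 0.04*6.4 = 0.256 m/s
v = (vR+vL)/2 = 0.182 m/s
omega = (vR-vL)/L = -0.2741 rad/s
angular velocity = -0.2741 rad/s


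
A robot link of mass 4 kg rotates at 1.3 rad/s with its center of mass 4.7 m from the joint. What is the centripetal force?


F = m * omega^2 * r
= 4 * 1.3^2 * 4.7
= 4 * 1.69 * 4.7
= 31.772 N


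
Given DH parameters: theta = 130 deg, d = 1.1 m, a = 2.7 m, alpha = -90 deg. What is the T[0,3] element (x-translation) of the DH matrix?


T[0,3] = a * cos(theta)
= 2.7 * cos(130 deg)
= 2.7 * -0.6428
= -1.7355


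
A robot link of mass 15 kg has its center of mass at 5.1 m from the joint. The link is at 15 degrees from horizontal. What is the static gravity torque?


tau = m*g*L*cos(angle)
= 15 * 9.81 * 5.1 * cos(15 deg)
= 15 * 9.81 * 5.1 * 0.9659
= 724.8935 Nm


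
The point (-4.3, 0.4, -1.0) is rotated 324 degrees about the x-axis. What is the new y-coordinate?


Rotation about x-axis: y' = y*cos(theta) - z*sin(theta)
= 0.4 * 0.809 - -1.0 * -0.5878
= -0.2642


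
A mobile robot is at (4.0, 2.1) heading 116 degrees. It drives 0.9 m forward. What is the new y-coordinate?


y_new = y0 + d*sin(theta)
= 2.1 + 0.9*sin(116)
= 2.1 + 0.8089
= 2.9089


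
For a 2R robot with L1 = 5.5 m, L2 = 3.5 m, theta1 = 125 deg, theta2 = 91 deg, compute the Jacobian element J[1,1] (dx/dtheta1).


J[1,1] = -L1*sin(t1) - L2*sin(t1+t2)
= -5.5*sin(125) - 3.5*sin(216)
= -2.4481


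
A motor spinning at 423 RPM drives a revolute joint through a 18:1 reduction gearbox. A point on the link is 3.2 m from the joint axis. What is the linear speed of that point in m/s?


omega_motor = 423 * 2*pi/60 = 44.2965 rad/s
omega_joint = omega_motor / 18 = 2.4609 rad/s
v = omega_joint * r = 2.4609 * 3.2
= 7.8749 m/s


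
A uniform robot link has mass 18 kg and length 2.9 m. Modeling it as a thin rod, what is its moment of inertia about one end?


I = (1/3) * m * L^2
= (1/3) * 18 * 2.9^2
= 0.333333 * 18 * 8.41
= 50.46 kg*m^2


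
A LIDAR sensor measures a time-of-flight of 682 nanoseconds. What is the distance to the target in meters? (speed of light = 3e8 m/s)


tof = 682 ns = 6.82e-07 s
dist = c * tof / 2
= 3e8 * 6.82e-07 / 2
= 102.3 m


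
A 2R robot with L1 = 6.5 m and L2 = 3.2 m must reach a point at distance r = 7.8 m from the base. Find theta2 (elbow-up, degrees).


cos(theta2) = (r^2 - L1^2 - L2^2) / (2*L1*L2)
cos(theta2) = (60.84 - 42.25 - 10.24) / 41.6
cos(theta2) = 0.200721
theta2 = 78.4209 degrees


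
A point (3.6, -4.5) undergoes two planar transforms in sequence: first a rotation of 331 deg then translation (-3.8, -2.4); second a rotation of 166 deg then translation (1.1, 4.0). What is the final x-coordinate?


After transform 1:
x1 = cos(331)*3.6 - sin(331)*-4.5 + -3.8 = -2.833
y1 = sin(331)*3.6 + cos(331)*-4.5 + -2.4 = -8.0811
After transform 2:
x2 = cos(166)*-2.833 - sin(166)*-8.0811 + 1.1
= 5.8039


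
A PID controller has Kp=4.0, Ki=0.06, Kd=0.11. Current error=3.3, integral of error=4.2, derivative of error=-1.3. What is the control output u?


u = Kp*e + Ki*int(e) + Kd*de/dt
= 4.0*3.3 + 0.06*4.2 + 0.11*(-1.3)
= 13.2 + 0.252 + -0.143
= 13.309


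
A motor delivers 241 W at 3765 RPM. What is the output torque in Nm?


omega = 3765 * 2*pi/60 = 394.2699 rad/s
tau = P / omega = 241 / 394.2699
= 0.6113 Nm


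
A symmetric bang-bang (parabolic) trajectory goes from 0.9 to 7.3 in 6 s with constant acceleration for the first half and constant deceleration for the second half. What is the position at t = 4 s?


Symmetric rest-to-rest: each phase covers (pf-p0)/2 in time T/2. 0.5*a*(T/2)^2 = (pf-p0)/2 => a = 4*(pf-p0)/T^2
a = 4*(7.3-0.9)/6^2 = 0.7111
t = 4 is in the deceleration phase (t > T/2).
p = pf - 0.5*a*(T-t)^2 = 7.3 - 0.5*0.7111*2^2
= 5.8778


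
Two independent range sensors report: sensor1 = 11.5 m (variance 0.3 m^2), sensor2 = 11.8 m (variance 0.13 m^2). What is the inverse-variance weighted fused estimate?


w1 = (1/var1) / (1/var1 + 1/var2)
   = 3.3333 / (3.3333 + 7.6923) = 0.3023
w2 = 1 - w1 = 0.6977
fused = w1*s1 + w2*s2 = 3.4767 + 8.2326
= 11.7093 m


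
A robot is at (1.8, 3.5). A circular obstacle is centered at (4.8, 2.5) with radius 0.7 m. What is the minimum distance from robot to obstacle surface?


center_dist = sqrt((1.8-4.8)^2 + (3.5-2.5)^2)
= sqrt(9.0 + 1.0)
= 3.1623
min_dist = center_dist - radius = 3.1623 - 0.7 = 2.4623 m


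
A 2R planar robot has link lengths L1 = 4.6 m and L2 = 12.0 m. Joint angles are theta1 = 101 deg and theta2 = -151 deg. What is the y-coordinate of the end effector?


Convert angles to radians: theta1 = 1.7628, theta2 = -2.6354
y = L1*sin(theta1) + L2*sin(theta1+theta2)
y = 4.5155 + -9.1925
y = -4.677


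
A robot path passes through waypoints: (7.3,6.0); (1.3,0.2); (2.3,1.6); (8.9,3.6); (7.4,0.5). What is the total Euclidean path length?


Segment lengths:
  seg1 = sqrt((-6.0)^2 + (-5.8)^2) = 8.3451
  seg2 = sqrt((1.0)^2 + (1.4)^2) = 1.7205
  seg3 = sqrt((6.6)^2 + (2.0)^2) = 6.8964
  seg4 = sqrt((-1.5)^2 + (-3.1)^2) = 3.4438
Total = 20.4057


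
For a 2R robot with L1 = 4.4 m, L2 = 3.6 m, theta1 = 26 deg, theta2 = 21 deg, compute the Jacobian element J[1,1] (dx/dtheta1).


J[1,1] = -L1*sin(t1) - L2*sin(t1+t2)
= -4.4*sin(26) - 3.6*sin(47)
= -4.5617


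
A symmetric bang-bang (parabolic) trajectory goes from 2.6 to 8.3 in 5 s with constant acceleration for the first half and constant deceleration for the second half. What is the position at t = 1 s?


Symmetric rest-to-rest: each phase covers (pf-p0)/2 in time T/2. 0.5*a*(T/2)^2 = (pf-p0)/2 => a = 4*(pf-p0)/T^2
a = 4*(8.3-2.6)/5^2 = 0.912
t = 1 is in the acceleration phase (t <= T/2).
p = p0 + 0.5*a*t^2 = 2.6 + 0.5*0.912*1^2
= 3.056


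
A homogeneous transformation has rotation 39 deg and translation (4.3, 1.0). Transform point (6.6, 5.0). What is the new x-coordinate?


x' = cos(theta)*px - sin(theta)*py + tx
= 0.7771*6.6 - 0.6293*5.0 + 4.3
= 6.2826


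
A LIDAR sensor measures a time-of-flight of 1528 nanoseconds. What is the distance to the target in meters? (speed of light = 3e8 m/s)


tof = 1528 ns = 1.528e-06 s
dist = c * tof / 2
= 3e8 * 1.528e-06 / 2
= 229.2 m


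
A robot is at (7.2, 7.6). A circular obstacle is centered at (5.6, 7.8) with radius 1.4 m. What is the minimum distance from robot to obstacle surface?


center_dist = sqrt((7.2-5.6)^2 + (7.6-7.8)^2)
= sqrt(2.56 + 0.04)
= 1.6125
min_dist = center_dist - radius = 1.6125 - 1.4 = 0.2125 m


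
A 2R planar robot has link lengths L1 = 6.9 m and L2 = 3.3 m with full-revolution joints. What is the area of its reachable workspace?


r_max = L1 + L2 = 10.2 m
r_min = |L1 - L2| = 3.6 m
Area = pi*(r_max^2 - r_min^2)
= pi*(104.04 - 12.96)
= pi * 91.08
= 286.1363 m^2


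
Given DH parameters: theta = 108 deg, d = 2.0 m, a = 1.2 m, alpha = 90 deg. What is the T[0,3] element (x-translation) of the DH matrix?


T[0,3] = a * cos(theta)
= 1.2 * cos(108 deg)
= 1.2 * -0.309
= -0.3708


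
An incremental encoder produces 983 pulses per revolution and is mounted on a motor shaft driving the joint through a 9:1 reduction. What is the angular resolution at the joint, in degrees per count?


counts per rev = 983
effective counts at joint = 983 * 9 = 8847
resolution = 360 / 8847
= 0.0407 deg/count


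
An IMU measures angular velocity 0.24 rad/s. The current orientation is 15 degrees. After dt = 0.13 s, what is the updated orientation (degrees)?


delta_theta = w * dt = 0.24 * 0.13 = 0.0312 rad
= 1.7876 deg
theta_new = 15 + 1.7876 = 16.7876 deg


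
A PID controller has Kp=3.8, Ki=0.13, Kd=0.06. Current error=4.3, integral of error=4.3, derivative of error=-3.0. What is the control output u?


u = Kp*e + Ki*int(e) + Kd*de/dt
= 3.8*4.3 + 0.13*4.3 + 0.06*(-3.0)
= 16.34 + 0.559 + -0.18
= 16.719


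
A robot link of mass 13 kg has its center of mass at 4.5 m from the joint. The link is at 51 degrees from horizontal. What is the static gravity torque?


tau = m*g*L*cos(angle)
= 13 * 9.81 * 4.5 * cos(51 deg)
= 13 * 9.81 * 4.5 * 0.6293
= 361.1575 Nm


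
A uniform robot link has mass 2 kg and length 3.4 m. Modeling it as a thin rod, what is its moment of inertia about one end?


I = (1/3) * m * L^2
= (1/3) * 2 * 3.4^2
= 0.333333 * 2 * 11.56
= 7.7067 kg*m^2


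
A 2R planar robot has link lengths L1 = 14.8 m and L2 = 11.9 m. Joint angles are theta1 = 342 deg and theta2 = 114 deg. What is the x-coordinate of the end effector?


Convert angles to radians: theta1 = 5.969, theta2 = 1.9897
x = L1*cos(theta1) + L2*cos(theta1+theta2)
x = 14.0756 + -1.2439
x = 12.8317


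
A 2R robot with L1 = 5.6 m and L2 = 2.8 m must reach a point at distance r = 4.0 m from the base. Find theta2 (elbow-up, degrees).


cos(theta2) = (r^2 - L1^2 - L2^2) / (2*L1*L2)
cos(theta2) = (16.0 - 31.36 - 7.84) / 31.36
cos(theta2) = -0.739796
theta2 = 137.714 degrees


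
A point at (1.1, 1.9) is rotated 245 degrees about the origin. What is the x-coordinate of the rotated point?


x' = x*cos(theta) - y*sin(theta)
cos(245 deg) = -0.4226, sin(245 deg) = -0.9063
x' = 1.1 * -0.4226 - 1.9 * -0.9063
= -0.4649 - -1.722
= 1.2571


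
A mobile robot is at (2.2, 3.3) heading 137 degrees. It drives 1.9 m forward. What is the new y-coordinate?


y_new = y0 + d*sin(theta)
= 3.3 + 1.9*sin(137)
= 3.3 + 1.2958
= 4.5958


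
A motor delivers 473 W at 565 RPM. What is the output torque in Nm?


omega = 565 * 2*pi/60 = 59.1667 rad/s
tau = P / omega = 473 / 59.1667
= 7.9944 Nm


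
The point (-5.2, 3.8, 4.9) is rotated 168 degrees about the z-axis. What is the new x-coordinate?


Rotation about z-axis: x' = x*cos(theta) - y*sin(theta)
= -5.2 * -0.9781 - 3.8 * 0.2079
= 4.2963


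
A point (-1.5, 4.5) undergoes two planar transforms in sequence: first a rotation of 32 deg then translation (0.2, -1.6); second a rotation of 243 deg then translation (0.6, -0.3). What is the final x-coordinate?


After transform 1:
x1 = cos(32)*-1.5 - sin(32)*4.5 + 0.2 = -3.4567
y1 = sin(32)*-1.5 + cos(32)*4.5 + -1.6 = 1.4213
After transform 2:
x2 = cos(243)*-3.4567 - sin(243)*1.4213 + 0.6
= 3.4357


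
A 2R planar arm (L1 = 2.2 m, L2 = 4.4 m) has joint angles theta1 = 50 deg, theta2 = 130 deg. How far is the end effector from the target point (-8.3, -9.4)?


End effector via forward kinematics:
x = L1*cos(t1) + L2*cos(t1+t2) = -2.9859
y = L1*sin(t1) + L2*sin(t1+t2) = 1.6853
Distance to target:
d = sqrt((-8.3 - -2.9859)^2 + (-9.4 - 1.6853)^2)
= sqrt(28.24 + 122.8838)
= 12.2932 m


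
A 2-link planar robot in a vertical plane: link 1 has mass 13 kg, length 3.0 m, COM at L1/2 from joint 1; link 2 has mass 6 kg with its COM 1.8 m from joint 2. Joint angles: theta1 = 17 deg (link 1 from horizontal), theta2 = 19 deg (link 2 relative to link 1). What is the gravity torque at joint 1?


Horizontal distance from joint 1 to link-1 COM:
  x_c1 = (L1/2)*cos(t1) = 1.5 * 0.9563 = 1.4345 m
Horizontal distance from joint 1 to link-2 COM:
  x_c2 = L1*cos(t1) + Lc2*cos(t1+t2)
       = 3.0*0.9563 + 1.8*0.809 = 4.3251 m
tau1 = m1*g*x_c1 + m2*g*x_c2
     = 13*9.81*1.4345 + 6*9.81*4.3251
     = 182.9363 + 254.578
     = 437.5143 Nm


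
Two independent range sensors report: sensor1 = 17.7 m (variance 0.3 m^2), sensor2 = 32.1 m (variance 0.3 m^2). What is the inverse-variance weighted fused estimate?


w1 = (1/var1) / (1/var1 + 1/var2)
   = 3.3333 / (3.3333 + 3.3333) = 0.5
w2 = 1 - w1 = 0.5
fused = w1*s1 + w2*s2 = 8.85 + 16.05
= 24.9 m


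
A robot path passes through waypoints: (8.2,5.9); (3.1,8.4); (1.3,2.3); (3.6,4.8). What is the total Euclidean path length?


Segment lengths:
  seg1 = sqrt((-5.1)^2 + (2.5)^2) = 5.6798
  seg2 = sqrt((-1.8)^2 + (-6.1)^2) = 6.36
  seg3 = sqrt((2.3)^2 + (2.5)^2) = 3.3971
Total = 15.4369


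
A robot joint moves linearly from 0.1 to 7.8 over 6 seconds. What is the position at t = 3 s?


s = t/T = 3/6 = 0.5
p(t) = p0 + (pf-p0)*s
= 0.1 + (7.8 - 0.1) * 0.5
= 3.95


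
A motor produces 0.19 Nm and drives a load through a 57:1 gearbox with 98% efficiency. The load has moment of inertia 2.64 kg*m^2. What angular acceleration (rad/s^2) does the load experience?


tau_out = tau_motor * N * eta
= 0.19 * 57 * 0.98 = 10.6134 Nm
alpha = tau_out / I = 10.6134 / 2.64
= 4.0202 rad/s^2


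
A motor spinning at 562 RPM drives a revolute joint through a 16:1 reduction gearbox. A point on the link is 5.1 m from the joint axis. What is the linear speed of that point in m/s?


omega_motor = 562 * 2*pi/60 = 58.8525 rad/s
omega_joint = omega_motor / 16 = 3.6783 rad/s
v = omega_joint * r = 3.6783 * 5.1
= 18.7592 m/s


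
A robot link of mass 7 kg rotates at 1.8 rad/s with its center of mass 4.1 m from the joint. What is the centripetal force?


F = m * omega^2 * r
= 7 * 1.8^2 * 4.1
= 7 * 3.24 * 4.1
= 92.988 N


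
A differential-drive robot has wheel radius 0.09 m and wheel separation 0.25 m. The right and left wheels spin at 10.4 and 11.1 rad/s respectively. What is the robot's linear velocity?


vR = r*wR = 0.09*10.4 = 0.936 m/s
vL = r*wL = 0.09*11.1 = 0.999 m/s
v = (vR+vL)/2 = 0.9675 m/s
omega = (vR-vL)/L = -0.252 rad/s
linear velocity = 0.9675 m/s


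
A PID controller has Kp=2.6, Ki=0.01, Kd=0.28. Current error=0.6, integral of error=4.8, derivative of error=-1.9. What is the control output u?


u = Kp*e + Ki*int(e) + Kd*de/dt
= 2.6*0.6 + 0.01*4.8 + 0.28*(-1.9)
= 1.56 + 0.048 + -0.532
= 1.076


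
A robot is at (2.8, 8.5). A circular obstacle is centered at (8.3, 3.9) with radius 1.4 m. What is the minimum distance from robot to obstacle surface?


center_dist = sqrt((2.8-8.3)^2 + (8.5-3.9)^2)
= sqrt(30.25 + 21.16)
= 7.1701
min_dist = center_dist - radius = 7.1701 - 1.4 = 5.7701 m


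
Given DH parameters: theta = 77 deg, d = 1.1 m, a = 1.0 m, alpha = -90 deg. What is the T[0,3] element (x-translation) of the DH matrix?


T[0,3] = a * cos(theta)
= 1.0 * cos(77 deg)
= 1.0 * 0.225
= 0.225


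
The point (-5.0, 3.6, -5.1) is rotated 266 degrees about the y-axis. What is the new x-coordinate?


Rotation about y-axis: x' = x*cos(theta) + z*sin(theta)
= -5.0 * -0.0698 + -5.1 * -0.9976
= 5.4364


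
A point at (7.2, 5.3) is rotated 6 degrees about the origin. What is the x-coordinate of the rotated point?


x' = x*cos(theta) - y*sin(theta)
cos(6 deg) = 0.9945, sin(6 deg) = 0.1045
x' = 7.2 * 0.9945 - 5.3 * 0.1045
= 7.1606 - 0.554
= 6.6066


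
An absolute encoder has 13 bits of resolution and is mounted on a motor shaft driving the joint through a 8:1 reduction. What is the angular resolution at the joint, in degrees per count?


counts = 2^13 = 8192
effective counts at joint = 8192 * 8 = 65536
resolution = 360 / 65536
= 0.0055 deg/count


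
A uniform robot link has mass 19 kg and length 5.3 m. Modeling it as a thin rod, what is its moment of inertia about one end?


I = (1/3) * m * L^2
= (1/3) * 19 * 5.3^2
= 0.333333 * 19 * 28.09
= 177.9033 kg*m^2


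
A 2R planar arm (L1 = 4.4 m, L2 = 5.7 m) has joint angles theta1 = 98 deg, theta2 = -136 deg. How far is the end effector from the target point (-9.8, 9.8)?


End effector via forward kinematics:
x = L1*cos(t1) + L2*cos(t1+t2) = 3.8793
y = L1*sin(t1) + L2*sin(t1+t2) = 0.8479
Distance to target:
d = sqrt((-9.8 - 3.8793)^2 + (9.8 - 0.8479)^2)
= sqrt(187.1232 + 80.1399)
= 16.3482 m


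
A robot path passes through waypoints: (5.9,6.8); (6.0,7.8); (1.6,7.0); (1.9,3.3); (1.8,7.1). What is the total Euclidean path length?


Segment lengths:
  seg1 = sqrt((0.1)^2 + (1.0)^2) = 1.005
  seg2 = sqrt((-4.4)^2 + (-0.8)^2) = 4.4721
  seg3 = sqrt((0.3)^2 + (-3.7)^2) = 3.7121
  seg4 = sqrt((-0.1)^2 + (3.8)^2) = 3.8013
Total = 12.9906


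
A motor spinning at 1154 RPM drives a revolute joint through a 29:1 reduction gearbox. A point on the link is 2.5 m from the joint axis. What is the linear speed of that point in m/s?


omega_motor = 1154 * 2*pi/60 = 120.8466 rad/s
omega_joint = omega_motor / 29 = 4.1671 rad/s
v = omega_joint * r = 4.1671 * 2.5
= 10.4178 m/s


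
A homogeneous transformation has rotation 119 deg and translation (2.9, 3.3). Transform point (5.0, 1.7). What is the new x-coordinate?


x' = cos(theta)*px - sin(theta)*py + tx
= -0.4848*5.0 - 0.8746*1.7 + 2.9
= -1.0109


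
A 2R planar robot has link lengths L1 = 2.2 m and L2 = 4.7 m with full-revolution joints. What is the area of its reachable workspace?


r_max = L1 + L2 = 6.9 m
r_min = |L1 - L2| = 2.5 m
Area = pi*(r_max^2 - r_min^2)
= pi*(47.61 - 6.25)
= pi * 41.36
= 129.9363 m^2


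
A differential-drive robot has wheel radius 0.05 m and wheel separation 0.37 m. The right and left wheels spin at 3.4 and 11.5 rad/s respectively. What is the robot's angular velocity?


vR = r*wR = 0.05*3.4 = 0.17 m/s
vL = r*wL = 0.05*11.5 = 0.575 m/s
v = (vR+vL)/2 = 0.3725 m/s
omega = (vR-vL)/L = -1.0946 rad/s
angular velocity = -1.0946 rad/s


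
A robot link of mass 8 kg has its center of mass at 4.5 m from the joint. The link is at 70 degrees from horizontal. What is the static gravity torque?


tau = m*g*L*cos(angle)
= 8 * 9.81 * 4.5 * cos(70 deg)
= 8 * 9.81 * 4.5 * 0.342
= 120.7878 Nm


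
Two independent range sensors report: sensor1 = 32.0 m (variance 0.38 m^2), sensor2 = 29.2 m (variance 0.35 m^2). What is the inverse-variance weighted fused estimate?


w1 = (1/var1) / (1/var1 + 1/var2)
   = 2.6316 / (2.6316 + 2.8571) = 0.4795
w2 = 1 - w1 = 0.5205
fused = w1*s1 + w2*s2 = 15.3425 + 15.2
= 30.5425 m


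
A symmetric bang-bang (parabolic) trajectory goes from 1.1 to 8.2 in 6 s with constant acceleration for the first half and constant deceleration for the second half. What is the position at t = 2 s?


Symmetric rest-to-rest: each phase covers (pf-p0)/2 in time T/2. 0.5*a*(T/2)^2 = (pf-p0)/2 => a = 4*(pf-p0)/T^2
a = 4*(8.2-1.1)/6^2 = 0.7889
t = 2 is in the acceleration phase (t <= T/2).
p = p0 + 0.5*a*t^2 = 1.1 + 0.5*0.7889*2^2
= 2.6778


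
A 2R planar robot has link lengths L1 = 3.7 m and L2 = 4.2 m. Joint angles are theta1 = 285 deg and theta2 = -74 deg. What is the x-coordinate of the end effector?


Convert angles to radians: theta1 = 4.9742, theta2 = -1.2915
x = L1*cos(theta1) + L2*cos(theta1+theta2)
x = 0.9576 + -3.6001
x = -2.6425


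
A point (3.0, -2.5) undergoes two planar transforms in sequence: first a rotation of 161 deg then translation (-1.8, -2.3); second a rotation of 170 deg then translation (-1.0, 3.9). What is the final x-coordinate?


After transform 1:
x1 = cos(161)*3.0 - sin(161)*-2.5 + -1.8 = -3.8226
y1 = sin(161)*3.0 + cos(161)*-2.5 + -2.3 = 1.0405
After transform 2:
x2 = cos(170)*-3.8226 - sin(170)*1.0405 + -1.0
= 2.5839
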